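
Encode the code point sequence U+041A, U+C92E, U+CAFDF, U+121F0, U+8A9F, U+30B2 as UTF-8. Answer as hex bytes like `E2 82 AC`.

D0 9A EC A4 AE F3 8A BF 9F F0 92 87 B0 E8 AA 9F E3 82 B2

U+041A: 2-byte form → D0 9A.
U+C92E: 3-byte form → EC A4 AE.
U+CAFDF: 4-byte form → F3 8A BF 9F.
U+121F0: 4-byte form → F0 92 87 B0.
U+8A9F: 3-byte form → E8 AA 9F.
U+30B2: 3-byte form → E3 82 B2.
Concatenated (19 bytes): D0 9A EC A4 AE F3 8A BF 9F F0 92 87 B0 E8 AA 9F E3 82 B2.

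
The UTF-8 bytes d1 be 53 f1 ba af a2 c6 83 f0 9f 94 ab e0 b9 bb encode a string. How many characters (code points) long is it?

6

Byte at offset 0: 0xD1 = 11010001 → 2-byte char (#1). Advance 2.
Byte at offset 2: 0x53 = 01010011 → 1-byte char (#2). Advance 1.
Byte at offset 3: 0xF1 = 11110001 → 4-byte char (#3). Advance 4.
Byte at offset 7: 0xC6 = 11000110 → 2-byte char (#4). Advance 2.
Byte at offset 9: 0xF0 = 11110000 → 4-byte char (#5). Advance 4.
Byte at offset 13: 0xE0 = 11100000 → 3-byte char (#6). Advance 3.
Reached end at offset 16 after 6 code points.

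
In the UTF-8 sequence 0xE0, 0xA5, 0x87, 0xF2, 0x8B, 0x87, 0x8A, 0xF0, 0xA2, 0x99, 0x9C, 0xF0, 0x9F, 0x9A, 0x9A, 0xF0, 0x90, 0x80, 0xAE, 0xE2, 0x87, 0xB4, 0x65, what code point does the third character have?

Offset 0: leading byte 0xE0 = 11100000 → 3-byte char #1 = E0 A5 87.
Offset 3: leading byte 0xF2 = 11110010 → 4-byte char #2 = F2 8B 87 8A.
Offset 7: leading byte 0xF0 = 11110000 → 4-byte char #3 = F0 A2 99 9C.
Leading byte 0xF0 = 11110000 matches 11110xxx → 4-byte sequence.
Byte 1: 0xF0 = 11110000, payload 000 (3 bits).
Byte 2: 0xA2 = 10100010 (10xxxxxx ✓), payload 100010.
Byte 3: 0x99 = 10011001 (10xxxxxx ✓), payload 011001.
Byte 4: 0x9C = 10011100 (10xxxxxx ✓), payload 011100.
Concatenate: 000100010011001011100 = 0x2265C (21 bits → U+2265C).

U+2265C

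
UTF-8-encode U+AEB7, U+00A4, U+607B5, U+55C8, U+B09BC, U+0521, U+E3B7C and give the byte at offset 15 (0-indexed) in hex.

U+AEB7 → 3-byte form EA BA B7 at offsets 0–2.
U+00A4 → 2-byte form C2 A4 at offsets 3–4.
U+607B5 → 4-byte form F1 A0 9E B5 at offsets 5–8.
U+55C8 → 3-byte form E5 97 88 at offsets 9–11.
U+B09BC → 4-byte form F2 B0 A6 BC at offsets 12–15.
Offset 15 falls in char 5's range; it's byte 4 of F2 B0 A6 BC = 0xBC.

0xBC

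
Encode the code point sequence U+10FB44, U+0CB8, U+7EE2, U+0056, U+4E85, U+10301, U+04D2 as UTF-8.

U+10FB44: 4-byte form → F4 8F AD 84.
U+0CB8: 3-byte form → E0 B2 B8.
U+7EE2: 3-byte form → E7 BB A2.
U+0056: 1-byte form → 56.
U+4E85: 3-byte form → E4 BA 85.
U+10301: 4-byte form → F0 90 8C 81.
U+04D2: 2-byte form → D3 92.
Concatenated (20 bytes): F4 8F AD 84 E0 B2 B8 E7 BB A2 56 E4 BA 85 F0 90 8C 81 D3 92.

F4 8F AD 84 E0 B2 B8 E7 BB A2 56 E4 BA 85 F0 90 8C 81 D3 92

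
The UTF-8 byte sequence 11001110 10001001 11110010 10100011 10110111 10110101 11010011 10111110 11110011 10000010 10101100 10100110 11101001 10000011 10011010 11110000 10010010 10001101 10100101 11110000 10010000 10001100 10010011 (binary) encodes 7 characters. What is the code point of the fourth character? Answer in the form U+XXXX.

U+C2B26

Offset 0: leading byte 0xCE = 11001110 → 2-byte char #1 = CE 89.
Offset 2: leading byte 0xF2 = 11110010 → 4-byte char #2 = F2 A3 B7 B5.
Offset 6: leading byte 0xD3 = 11010011 → 2-byte char #3 = D3 BE.
Offset 8: leading byte 0xF3 = 11110011 → 4-byte char #4 = F3 82 AC A6.
Leading byte 0xF3 = 11110011 matches 11110xxx → 4-byte sequence.
Byte 1: 0xF3 = 11110011, payload 011 (3 bits).
Byte 2: 0x82 = 10000010 (10xxxxxx ✓), payload 000010.
Byte 3: 0xAC = 10101100 (10xxxxxx ✓), payload 101100.
Byte 4: 0xA6 = 10100110 (10xxxxxx ✓), payload 100110.
Concatenate: 011000010101100100110 = 0xC2B26 (21 bits → U+C2B26).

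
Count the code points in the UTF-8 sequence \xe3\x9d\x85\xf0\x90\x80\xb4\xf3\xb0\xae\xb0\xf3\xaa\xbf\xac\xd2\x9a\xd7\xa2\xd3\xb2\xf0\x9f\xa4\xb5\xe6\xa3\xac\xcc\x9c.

Byte at offset 0: 0xE3 = 11100011 → 3-byte char (#1). Advance 3.
Byte at offset 3: 0xF0 = 11110000 → 4-byte char (#2). Advance 4.
Byte at offset 7: 0xF3 = 11110011 → 4-byte char (#3). Advance 4.
Byte at offset 11: 0xF3 = 11110011 → 4-byte char (#4). Advance 4.
Byte at offset 15: 0xD2 = 11010010 → 2-byte char (#5). Advance 2.
Byte at offset 17: 0xD7 = 11010111 → 2-byte char (#6). Advance 2.
Byte at offset 19: 0xD3 = 11010011 → 2-byte char (#7). Advance 2.
Byte at offset 21: 0xF0 = 11110000 → 4-byte char (#8). Advance 4.
Byte at offset 25: 0xE6 = 11100110 → 3-byte char (#9). Advance 3.
Byte at offset 28: 0xCC = 11001100 → 2-byte char (#10). Advance 2.
Reached end at offset 30 after 10 code points.

10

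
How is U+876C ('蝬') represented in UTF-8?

U+876C = 0x876C = 34668 decimal. In range U+0800–U+FFFF → 3-byte form: 1110xxxx 10xxxxxx 10xxxxxx.
Binary (16 bits): 1000011101101100.
Split 4+6+6: 1000 | 011101 | 101100.
Byte 1: 11101000 = 0xE8.
Byte 2: 10011101 = 0x9D.
Byte 3: 10101100 = 0xAC.

E8 9D AC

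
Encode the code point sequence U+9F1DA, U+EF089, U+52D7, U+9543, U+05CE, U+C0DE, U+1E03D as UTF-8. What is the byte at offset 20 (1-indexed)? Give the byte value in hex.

0xF0

1-indexed offset 20 is 0-indexed offset 19.
U+9F1DA → 4-byte form F2 9F 87 9A at offsets 0–3.
U+EF089 → 4-byte form F3 AF 82 89 at offsets 4–7.
U+52D7 → 3-byte form E5 8B 97 at offsets 8–10.
U+9543 → 3-byte form E9 95 83 at offsets 11–13.
U+05CE → 2-byte form D7 8E at offsets 14–15.
U+C0DE → 3-byte form EC 83 9E at offsets 16–18.
U+1E03D → 4-byte form F0 9E 80 BD at offsets 19–22.
Offset 19 falls in char 7's range; it's byte 1 of F0 9E 80 BD = 0xF0.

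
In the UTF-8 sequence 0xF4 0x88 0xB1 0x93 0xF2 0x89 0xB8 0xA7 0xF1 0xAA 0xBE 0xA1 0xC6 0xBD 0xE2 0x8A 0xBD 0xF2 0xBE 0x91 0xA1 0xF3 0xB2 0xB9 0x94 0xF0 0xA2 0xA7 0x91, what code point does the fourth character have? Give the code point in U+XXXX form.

Offset 0: leading byte 0xF4 = 11110100 → 4-byte char #1 = F4 88 B1 93.
Offset 4: leading byte 0xF2 = 11110010 → 4-byte char #2 = F2 89 B8 A7.
Offset 8: leading byte 0xF1 = 11110001 → 4-byte char #3 = F1 AA BE A1.
Offset 12: leading byte 0xC6 = 11000110 → 2-byte char #4 = C6 BD.
Leading byte 0xC6 = 11000110 matches 110xxxxx → 2-byte sequence.
Byte 1: 0xC6 = 11000110, payload 00110 (5 bits).
Byte 2: 0xBD = 10111101 (10xxxxxx ✓), payload 111101.
Concatenate: 00110111101 = 0x1BD (11 bits → U+01BD).

U+01BD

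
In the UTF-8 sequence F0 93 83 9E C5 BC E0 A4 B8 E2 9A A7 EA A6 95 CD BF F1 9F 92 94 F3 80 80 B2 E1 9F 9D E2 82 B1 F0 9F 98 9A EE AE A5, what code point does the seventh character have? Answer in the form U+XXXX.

Offset 0: leading byte 0xF0 = 11110000 → 4-byte char #1 = F0 93 83 9E.
Offset 4: leading byte 0xC5 = 11000101 → 2-byte char #2 = C5 BC.
Offset 6: leading byte 0xE0 = 11100000 → 3-byte char #3 = E0 A4 B8.
Offset 9: leading byte 0xE2 = 11100010 → 3-byte char #4 = E2 9A A7.
Offset 12: leading byte 0xEA = 11101010 → 3-byte char #5 = EA A6 95.
Offset 15: leading byte 0xCD = 11001101 → 2-byte char #6 = CD BF.
Offset 17: leading byte 0xF1 = 11110001 → 4-byte char #7 = F1 9F 92 94.
Leading byte 0xF1 = 11110001 matches 11110xxx → 4-byte sequence.
Byte 1: 0xF1 = 11110001, payload 001 (3 bits).
Byte 2: 0x9F = 10011111 (10xxxxxx ✓), payload 011111.
Byte 3: 0x92 = 10010010 (10xxxxxx ✓), payload 010010.
Byte 4: 0x94 = 10010100 (10xxxxxx ✓), payload 010100.
Concatenate: 001011111010010010100 = 0x5F494 (21 bits → U+5F494).

U+5F494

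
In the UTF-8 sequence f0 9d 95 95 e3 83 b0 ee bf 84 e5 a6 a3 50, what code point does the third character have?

U+EFC4

Offset 0: leading byte 0xF0 = 11110000 → 4-byte char #1 = F0 9D 95 95.
Offset 4: leading byte 0xE3 = 11100011 → 3-byte char #2 = E3 83 B0.
Offset 7: leading byte 0xEE = 11101110 → 3-byte char #3 = EE BF 84.
Leading byte 0xEE = 11101110 matches 1110xxxx → 3-byte sequence.
Byte 1: 0xEE = 11101110, payload 1110 (4 bits).
Byte 2: 0xBF = 10111111 (10xxxxxx ✓), payload 111111.
Byte 3: 0x84 = 10000100 (10xxxxxx ✓), payload 000100.
Concatenate: 1110111111000100 = 0xEFC4 (16 bits → U+EFC4).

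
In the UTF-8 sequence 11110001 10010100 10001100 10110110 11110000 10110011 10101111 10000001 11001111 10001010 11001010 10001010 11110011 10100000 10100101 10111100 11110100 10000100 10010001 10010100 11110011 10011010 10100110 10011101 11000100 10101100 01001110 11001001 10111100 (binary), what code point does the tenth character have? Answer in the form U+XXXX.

U+027C

Offset 0: leading byte 0xF1 = 11110001 → 4-byte char #1 = F1 94 8C B6.
Offset 4: leading byte 0xF0 = 11110000 → 4-byte char #2 = F0 B3 AF 81.
Offset 8: leading byte 0xCF = 11001111 → 2-byte char #3 = CF 8A.
Offset 10: leading byte 0xCA = 11001010 → 2-byte char #4 = CA 8A.
Offset 12: leading byte 0xF3 = 11110011 → 4-byte char #5 = F3 A0 A5 BC.
Offset 16: leading byte 0xF4 = 11110100 → 4-byte char #6 = F4 84 91 94.
Offset 20: leading byte 0xF3 = 11110011 → 4-byte char #7 = F3 9A A6 9D.
Offset 24: leading byte 0xC4 = 11000100 → 2-byte char #8 = C4 AC.
Offset 26: leading byte 0x4E = 01001110 → 1-byte char #9 = 4E.
Offset 27: leading byte 0xC9 = 11001001 → 2-byte char #10 = C9 BC.
Leading byte 0xC9 = 11001001 matches 110xxxxx → 2-byte sequence.
Byte 1: 0xC9 = 11001001, payload 01001 (5 bits).
Byte 2: 0xBC = 10111100 (10xxxxxx ✓), payload 111100.
Concatenate: 01001111100 = 0x27C (11 bits → U+027C).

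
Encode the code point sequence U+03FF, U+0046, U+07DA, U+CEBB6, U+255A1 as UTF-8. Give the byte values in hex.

CF BF 46 DF 9A F3 8E AE B6 F0 A5 96 A1

U+03FF: 2-byte form → CF BF.
U+0046: 1-byte form → 46.
U+07DA: 2-byte form → DF 9A.
U+CEBB6: 4-byte form → F3 8E AE B6.
U+255A1: 4-byte form → F0 A5 96 A1.
Concatenated (13 bytes): CF BF 46 DF 9A F3 8E AE B6 F0 A5 96 A1.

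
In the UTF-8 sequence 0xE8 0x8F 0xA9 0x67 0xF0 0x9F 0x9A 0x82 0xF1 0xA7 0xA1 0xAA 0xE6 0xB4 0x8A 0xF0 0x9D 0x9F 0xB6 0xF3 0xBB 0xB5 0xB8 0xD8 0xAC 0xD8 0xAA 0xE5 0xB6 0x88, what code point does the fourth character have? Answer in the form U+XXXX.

U+6786A

Offset 0: leading byte 0xE8 = 11101000 → 3-byte char #1 = E8 8F A9.
Offset 3: leading byte 0x67 = 01100111 → 1-byte char #2 = 67.
Offset 4: leading byte 0xF0 = 11110000 → 4-byte char #3 = F0 9F 9A 82.
Offset 8: leading byte 0xF1 = 11110001 → 4-byte char #4 = F1 A7 A1 AA.
Leading byte 0xF1 = 11110001 matches 11110xxx → 4-byte sequence.
Byte 1: 0xF1 = 11110001, payload 001 (3 bits).
Byte 2: 0xA7 = 10100111 (10xxxxxx ✓), payload 100111.
Byte 3: 0xA1 = 10100001 (10xxxxxx ✓), payload 100001.
Byte 4: 0xAA = 10101010 (10xxxxxx ✓), payload 101010.
Concatenate: 001100111100001101010 = 0x6786A (21 bits → U+6786A).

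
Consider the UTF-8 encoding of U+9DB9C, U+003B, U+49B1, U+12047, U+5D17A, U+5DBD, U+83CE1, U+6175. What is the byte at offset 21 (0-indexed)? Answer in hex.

0xB3

U+9DB9C → 4-byte form F2 9D AE 9C at offsets 0–3.
U+003B → 1-byte form 3B at offsets 4–4.
U+49B1 → 3-byte form E4 A6 B1 at offsets 5–7.
U+12047 → 4-byte form F0 92 81 87 at offsets 8–11.
U+5D17A → 4-byte form F1 9D 85 BA at offsets 12–15.
U+5DBD → 3-byte form E5 B6 BD at offsets 16–18.
U+83CE1 → 4-byte form F2 83 B3 A1 at offsets 19–22.
Offset 21 falls in char 7's range; it's byte 3 of F2 83 B3 A1 = 0xB3.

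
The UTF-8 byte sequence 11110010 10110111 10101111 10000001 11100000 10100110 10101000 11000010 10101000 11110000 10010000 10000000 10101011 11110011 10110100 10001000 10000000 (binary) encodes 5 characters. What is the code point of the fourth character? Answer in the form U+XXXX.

U+1002B

Offset 0: leading byte 0xF2 = 11110010 → 4-byte char #1 = F2 B7 AF 81.
Offset 4: leading byte 0xE0 = 11100000 → 3-byte char #2 = E0 A6 A8.
Offset 7: leading byte 0xC2 = 11000010 → 2-byte char #3 = C2 A8.
Offset 9: leading byte 0xF0 = 11110000 → 4-byte char #4 = F0 90 80 AB.
Leading byte 0xF0 = 11110000 matches 11110xxx → 4-byte sequence.
Byte 1: 0xF0 = 11110000, payload 000 (3 bits).
Byte 2: 0x90 = 10010000 (10xxxxxx ✓), payload 010000.
Byte 3: 0x80 = 10000000 (10xxxxxx ✓), payload 000000.
Byte 4: 0xAB = 10101011 (10xxxxxx ✓), payload 101011.
Concatenate: 000010000000000101011 = 0x1002B (21 bits → U+1002B).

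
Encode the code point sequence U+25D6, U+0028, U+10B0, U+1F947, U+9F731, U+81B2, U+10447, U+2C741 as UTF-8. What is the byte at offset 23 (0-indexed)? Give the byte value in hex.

0xAC

U+25D6 → 3-byte form E2 97 96 at offsets 0–2.
U+0028 → 1-byte form 28 at offsets 3–3.
U+10B0 → 3-byte form E1 82 B0 at offsets 4–6.
U+1F947 → 4-byte form F0 9F A5 87 at offsets 7–10.
U+9F731 → 4-byte form F2 9F 9C B1 at offsets 11–14.
U+81B2 → 3-byte form E8 86 B2 at offsets 15–17.
U+10447 → 4-byte form F0 90 91 87 at offsets 18–21.
U+2C741 → 4-byte form F0 AC 9D 81 at offsets 22–25.
Offset 23 falls in char 8's range; it's byte 2 of F0 AC 9D 81 = 0xAC.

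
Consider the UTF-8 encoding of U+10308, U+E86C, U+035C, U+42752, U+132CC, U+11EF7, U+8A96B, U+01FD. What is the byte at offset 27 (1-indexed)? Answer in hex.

1-indexed offset 27 is 0-indexed offset 26.
U+10308 → 4-byte form F0 90 8C 88 at offsets 0–3.
U+E86C → 3-byte form EE A1 AC at offsets 4–6.
U+035C → 2-byte form CD 9C at offsets 7–8.
U+42752 → 4-byte form F1 82 9D 92 at offsets 9–12.
U+132CC → 4-byte form F0 93 8B 8C at offsets 13–16.
U+11EF7 → 4-byte form F0 91 BB B7 at offsets 17–20.
U+8A96B → 4-byte form F2 8A A5 AB at offsets 21–24.
U+01FD → 2-byte form C7 BD at offsets 25–26.
Offset 26 falls in char 8's range; it's byte 2 of C7 BD = 0xBD.

0xBD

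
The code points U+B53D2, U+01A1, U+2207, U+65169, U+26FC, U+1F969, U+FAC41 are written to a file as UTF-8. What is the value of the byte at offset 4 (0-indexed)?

0xC6

U+B53D2 → 4-byte form F2 B5 8F 92 at offsets 0–3.
U+01A1 → 2-byte form C6 A1 at offsets 4–5.
Offset 4 falls in char 2's range; it's byte 1 of C6 A1 = 0xC6.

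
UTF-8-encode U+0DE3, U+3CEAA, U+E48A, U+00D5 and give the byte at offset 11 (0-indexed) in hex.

0x95

U+0DE3 → 3-byte form E0 B7 A3 at offsets 0–2.
U+3CEAA → 4-byte form F0 BC BA AA at offsets 3–6.
U+E48A → 3-byte form EE 92 8A at offsets 7–9.
U+00D5 → 2-byte form C3 95 at offsets 10–11.
Offset 11 falls in char 4's range; it's byte 2 of C3 95 = 0x95.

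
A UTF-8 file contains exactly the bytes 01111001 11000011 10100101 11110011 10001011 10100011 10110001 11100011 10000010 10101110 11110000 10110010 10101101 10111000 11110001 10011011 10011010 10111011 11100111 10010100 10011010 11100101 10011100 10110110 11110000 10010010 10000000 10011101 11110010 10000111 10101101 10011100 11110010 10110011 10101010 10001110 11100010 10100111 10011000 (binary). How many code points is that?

Byte at offset 0: 0x79 = 01111001 → 1-byte char (#1). Advance 1.
Byte at offset 1: 0xC3 = 11000011 → 2-byte char (#2). Advance 2.
Byte at offset 3: 0xF3 = 11110011 → 4-byte char (#3). Advance 4.
Byte at offset 7: 0xE3 = 11100011 → 3-byte char (#4). Advance 3.
Byte at offset 10: 0xF0 = 11110000 → 4-byte char (#5). Advance 4.
Byte at offset 14: 0xF1 = 11110001 → 4-byte char (#6). Advance 4.
Byte at offset 18: 0xE7 = 11100111 → 3-byte char (#7). Advance 3.
Byte at offset 21: 0xE5 = 11100101 → 3-byte char (#8). Advance 3.
Byte at offset 24: 0xF0 = 11110000 → 4-byte char (#9). Advance 4.
Byte at offset 28: 0xF2 = 11110010 → 4-byte char (#10). Advance 4.
Byte at offset 32: 0xF2 = 11110010 → 4-byte char (#11). Advance 4.
Byte at offset 36: 0xE2 = 11100010 → 3-byte char (#12). Advance 3.
Reached end at offset 39 after 12 code points.

12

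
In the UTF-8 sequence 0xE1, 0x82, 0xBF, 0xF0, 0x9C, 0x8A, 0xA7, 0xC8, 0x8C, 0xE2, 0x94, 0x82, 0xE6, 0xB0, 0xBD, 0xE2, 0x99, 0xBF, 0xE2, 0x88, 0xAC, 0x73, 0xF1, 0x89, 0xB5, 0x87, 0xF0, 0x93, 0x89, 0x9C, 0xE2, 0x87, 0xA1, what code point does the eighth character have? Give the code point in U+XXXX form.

U+0073

Offset 0: leading byte 0xE1 = 11100001 → 3-byte char #1 = E1 82 BF.
Offset 3: leading byte 0xF0 = 11110000 → 4-byte char #2 = F0 9C 8A A7.
Offset 7: leading byte 0xC8 = 11001000 → 2-byte char #3 = C8 8C.
Offset 9: leading byte 0xE2 = 11100010 → 3-byte char #4 = E2 94 82.
Offset 12: leading byte 0xE6 = 11100110 → 3-byte char #5 = E6 B0 BD.
Offset 15: leading byte 0xE2 = 11100010 → 3-byte char #6 = E2 99 BF.
Offset 18: leading byte 0xE2 = 11100010 → 3-byte char #7 = E2 88 AC.
Offset 21: leading byte 0x73 = 01110011 → 1-byte char #8 = 73.
Leading byte 0x73 = 01110011 matches 0xxxxxxx → 1-byte sequence.
Byte 1: 0x73 = 01110011, payload 1110011 (7 bits).
Concatenate: 1110011 = 0x73 (7 bits → U+0073).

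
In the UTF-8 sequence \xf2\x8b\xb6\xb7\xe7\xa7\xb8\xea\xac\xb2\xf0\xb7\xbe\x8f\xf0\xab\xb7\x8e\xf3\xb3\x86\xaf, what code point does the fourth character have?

U+37F8F

Offset 0: leading byte 0xF2 = 11110010 → 4-byte char #1 = F2 8B B6 B7.
Offset 4: leading byte 0xE7 = 11100111 → 3-byte char #2 = E7 A7 B8.
Offset 7: leading byte 0xEA = 11101010 → 3-byte char #3 = EA AC B2.
Offset 10: leading byte 0xF0 = 11110000 → 4-byte char #4 = F0 B7 BE 8F.
Leading byte 0xF0 = 11110000 matches 11110xxx → 4-byte sequence.
Byte 1: 0xF0 = 11110000, payload 000 (3 bits).
Byte 2: 0xB7 = 10110111 (10xxxxxx ✓), payload 110111.
Byte 3: 0xBE = 10111110 (10xxxxxx ✓), payload 111110.
Byte 4: 0x8F = 10001111 (10xxxxxx ✓), payload 001111.
Concatenate: 000110111111110001111 = 0x37F8F (21 bits → U+37F8F).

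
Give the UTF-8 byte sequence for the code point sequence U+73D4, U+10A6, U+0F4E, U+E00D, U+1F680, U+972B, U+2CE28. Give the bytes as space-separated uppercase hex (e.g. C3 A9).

U+73D4: 3-byte form → E7 8F 94.
U+10A6: 3-byte form → E1 82 A6.
U+0F4E: 3-byte form → E0 BD 8E.
U+E00D: 3-byte form → EE 80 8D.
U+1F680: 4-byte form → F0 9F 9A 80.
U+972B: 3-byte form → E9 9C AB.
U+2CE28: 4-byte form → F0 AC B8 A8.
Concatenated (23 bytes): E7 8F 94 E1 82 A6 E0 BD 8E EE 80 8D F0 9F 9A 80 E9 9C AB F0 AC B8 A8.

E7 8F 94 E1 82 A6 E0 BD 8E EE 80 8D F0 9F 9A 80 E9 9C AB F0 AC B8 A8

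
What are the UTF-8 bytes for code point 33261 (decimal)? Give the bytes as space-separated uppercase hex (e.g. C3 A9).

U+81ED = 0x81ED = 33261 decimal. In range U+0800–U+FFFF → 3-byte form: 1110xxxx 10xxxxxx 10xxxxxx.
Binary (16 bits): 1000000111101101.
Split 4+6+6: 1000 | 000111 | 101101.
Byte 1: 11101000 = 0xE8.
Byte 2: 10000111 = 0x87.
Byte 3: 10101101 = 0xAD.

E8 87 AD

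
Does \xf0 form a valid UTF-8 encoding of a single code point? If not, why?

invalid (sequence truncated)

Leading byte 0xF0 = 11110000 → 4-byte form, but only 1 byte is present.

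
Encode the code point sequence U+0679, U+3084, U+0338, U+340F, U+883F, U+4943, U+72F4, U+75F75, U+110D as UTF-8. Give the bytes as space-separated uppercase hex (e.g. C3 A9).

D9 B9 E3 82 84 CC B8 E3 90 8F E8 A0 BF E4 A5 83 E7 8B B4 F1 B5 BD B5 E1 84 8D

U+0679: 2-byte form → D9 B9.
U+3084: 3-byte form → E3 82 84.
U+0338: 2-byte form → CC B8.
U+340F: 3-byte form → E3 90 8F.
U+883F: 3-byte form → E8 A0 BF.
U+4943: 3-byte form → E4 A5 83.
U+72F4: 3-byte form → E7 8B B4.
U+75F75: 4-byte form → F1 B5 BD B5.
U+110D: 3-byte form → E1 84 8D.
Concatenated (26 bytes): D9 B9 E3 82 84 CC B8 E3 90 8F E8 A0 BF E4 A5 83 E7 8B B4 F1 B5 BD B5 E1 84 8D.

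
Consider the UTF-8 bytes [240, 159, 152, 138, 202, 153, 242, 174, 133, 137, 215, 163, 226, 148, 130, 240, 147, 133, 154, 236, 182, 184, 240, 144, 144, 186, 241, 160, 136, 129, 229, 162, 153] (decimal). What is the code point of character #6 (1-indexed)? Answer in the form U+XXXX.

Offset 0: leading byte 0xF0 = 11110000 → 4-byte char #1 = F0 9F 98 8A.
Offset 4: leading byte 0xCA = 11001010 → 2-byte char #2 = CA 99.
Offset 6: leading byte 0xF2 = 11110010 → 4-byte char #3 = F2 AE 85 89.
Offset 10: leading byte 0xD7 = 11010111 → 2-byte char #4 = D7 A3.
Offset 12: leading byte 0xE2 = 11100010 → 3-byte char #5 = E2 94 82.
Offset 15: leading byte 0xF0 = 11110000 → 4-byte char #6 = F0 93 85 9A.
Leading byte 0xF0 = 11110000 matches 11110xxx → 4-byte sequence.
Byte 1: 0xF0 = 11110000, payload 000 (3 bits).
Byte 2: 0x93 = 10010011 (10xxxxxx ✓), payload 010011.
Byte 3: 0x85 = 10000101 (10xxxxxx ✓), payload 000101.
Byte 4: 0x9A = 10011010 (10xxxxxx ✓), payload 011010.
Concatenate: 000010011000101011010 = 0x1315A (21 bits → U+1315A).

U+1315A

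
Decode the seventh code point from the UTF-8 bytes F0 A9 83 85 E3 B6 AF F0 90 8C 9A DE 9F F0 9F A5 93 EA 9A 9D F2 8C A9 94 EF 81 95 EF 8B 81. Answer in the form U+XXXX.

Offset 0: leading byte 0xF0 = 11110000 → 4-byte char #1 = F0 A9 83 85.
Offset 4: leading byte 0xE3 = 11100011 → 3-byte char #2 = E3 B6 AF.
Offset 7: leading byte 0xF0 = 11110000 → 4-byte char #3 = F0 90 8C 9A.
Offset 11: leading byte 0xDE = 11011110 → 2-byte char #4 = DE 9F.
Offset 13: leading byte 0xF0 = 11110000 → 4-byte char #5 = F0 9F A5 93.
Offset 17: leading byte 0xEA = 11101010 → 3-byte char #6 = EA 9A 9D.
Offset 20: leading byte 0xF2 = 11110010 → 4-byte char #7 = F2 8C A9 94.
Leading byte 0xF2 = 11110010 matches 11110xxx → 4-byte sequence.
Byte 1: 0xF2 = 11110010, payload 010 (3 bits).
Byte 2: 0x8C = 10001100 (10xxxxxx ✓), payload 001100.
Byte 3: 0xA9 = 10101001 (10xxxxxx ✓), payload 101001.
Byte 4: 0x94 = 10010100 (10xxxxxx ✓), payload 010100.
Concatenate: 010001100101001010100 = 0x8CA54 (21 bits → U+8CA54).

U+8CA54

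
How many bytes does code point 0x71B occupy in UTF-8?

U+071B = 0x71B. UTF-8 uses 1 byte below 0x80, 2 below 0x800, 3 below 0x10000, 4 up to 0x10FFFF. 0x71B is in U+0080–U+07FF → 2 bytes.

2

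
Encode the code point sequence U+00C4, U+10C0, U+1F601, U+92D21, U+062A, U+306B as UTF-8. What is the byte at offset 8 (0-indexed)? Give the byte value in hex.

U+00C4 → 2-byte form C3 84 at offsets 0–1.
U+10C0 → 3-byte form E1 83 80 at offsets 2–4.
U+1F601 → 4-byte form F0 9F 98 81 at offsets 5–8.
Offset 8 falls in char 3's range; it's byte 4 of F0 9F 98 81 = 0x81.

0x81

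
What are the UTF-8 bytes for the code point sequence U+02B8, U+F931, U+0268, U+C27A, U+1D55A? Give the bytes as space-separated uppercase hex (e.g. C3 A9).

CA B8 EF A4 B1 C9 A8 EC 89 BA F0 9D 95 9A

U+02B8: 2-byte form → CA B8.
U+F931: 3-byte form → EF A4 B1.
U+0268: 2-byte form → C9 A8.
U+C27A: 3-byte form → EC 89 BA.
U+1D55A: 4-byte form → F0 9D 95 9A.
Concatenated (14 bytes): CA B8 EF A4 B1 C9 A8 EC 89 BA F0 9D 95 9A.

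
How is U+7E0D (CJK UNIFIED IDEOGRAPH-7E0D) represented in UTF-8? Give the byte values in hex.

U+7E0D = 0x7E0D = 32269 decimal. In range U+0800–U+FFFF → 3-byte form: 1110xxxx 10xxxxxx 10xxxxxx.
Binary (16 bits): 0111111000001101.
Split 4+6+6: 0111 | 111000 | 001101.
Byte 1: 11100111 = 0xE7.
Byte 2: 10111000 = 0xB8.
Byte 3: 10001101 = 0x8D.

E7 B8 8D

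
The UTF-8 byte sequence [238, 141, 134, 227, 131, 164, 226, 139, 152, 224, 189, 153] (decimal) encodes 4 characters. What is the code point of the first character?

U+E346

Offset 0: leading byte 0xEE = 11101110 → 3-byte char #1 = EE 8D 86.
Leading byte 0xEE = 11101110 matches 1110xxxx → 3-byte sequence.
Byte 1: 0xEE = 11101110, payload 1110 (4 bits).
Byte 2: 0x8D = 10001101 (10xxxxxx ✓), payload 001101.
Byte 3: 0x86 = 10000110 (10xxxxxx ✓), payload 000110.
Concatenate: 1110001101000110 = 0xE346 (16 bits → U+E346).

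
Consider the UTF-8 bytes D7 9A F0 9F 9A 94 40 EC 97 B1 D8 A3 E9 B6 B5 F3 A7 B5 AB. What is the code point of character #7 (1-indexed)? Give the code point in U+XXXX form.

Offset 0: leading byte 0xD7 = 11010111 → 2-byte char #1 = D7 9A.
Offset 2: leading byte 0xF0 = 11110000 → 4-byte char #2 = F0 9F 9A 94.
Offset 6: leading byte 0x40 = 01000000 → 1-byte char #3 = 40.
Offset 7: leading byte 0xEC = 11101100 → 3-byte char #4 = EC 97 B1.
Offset 10: leading byte 0xD8 = 11011000 → 2-byte char #5 = D8 A3.
Offset 12: leading byte 0xE9 = 11101001 → 3-byte char #6 = E9 B6 B5.
Offset 15: leading byte 0xF3 = 11110011 → 4-byte char #7 = F3 A7 B5 AB.
Leading byte 0xF3 = 11110011 matches 11110xxx → 4-byte sequence.
Byte 1: 0xF3 = 11110011, payload 011 (3 bits).
Byte 2: 0xA7 = 10100111 (10xxxxxx ✓), payload 100111.
Byte 3: 0xB5 = 10110101 (10xxxxxx ✓), payload 110101.
Byte 4: 0xAB = 10101011 (10xxxxxx ✓), payload 101011.
Concatenate: 011100111110101101011 = 0xE7D6B (21 bits → U+E7D6B).

U+E7D6B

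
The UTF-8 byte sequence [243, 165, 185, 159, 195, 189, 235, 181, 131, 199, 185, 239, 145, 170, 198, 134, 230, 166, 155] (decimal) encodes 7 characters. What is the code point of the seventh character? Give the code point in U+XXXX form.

Offset 0: leading byte 0xF3 = 11110011 → 4-byte char #1 = F3 A5 B9 9F.
Offset 4: leading byte 0xC3 = 11000011 → 2-byte char #2 = C3 BD.
Offset 6: leading byte 0xEB = 11101011 → 3-byte char #3 = EB B5 83.
Offset 9: leading byte 0xC7 = 11000111 → 2-byte char #4 = C7 B9.
Offset 11: leading byte 0xEF = 11101111 → 3-byte char #5 = EF 91 AA.
Offset 14: leading byte 0xC6 = 11000110 → 2-byte char #6 = C6 86.
Offset 16: leading byte 0xE6 = 11100110 → 3-byte char #7 = E6 A6 9B.
Leading byte 0xE6 = 11100110 matches 1110xxxx → 3-byte sequence.
Byte 1: 0xE6 = 11100110, payload 0110 (4 bits).
Byte 2: 0xA6 = 10100110 (10xxxxxx ✓), payload 100110.
Byte 3: 0x9B = 10011011 (10xxxxxx ✓), payload 011011.
Concatenate: 0110100110011011 = 0x699B (16 bits → U+699B).

U+699B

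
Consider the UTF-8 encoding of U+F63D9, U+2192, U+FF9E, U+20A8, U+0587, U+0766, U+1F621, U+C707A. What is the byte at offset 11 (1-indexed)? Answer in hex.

0xE2

1-indexed offset 11 is 0-indexed offset 10.
U+F63D9 → 4-byte form F3 B6 8F 99 at offsets 0–3.
U+2192 → 3-byte form E2 86 92 at offsets 4–6.
U+FF9E → 3-byte form EF BE 9E at offsets 7–9.
U+20A8 → 3-byte form E2 82 A8 at offsets 10–12.
Offset 10 falls in char 4's range; it's byte 1 of E2 82 A8 = 0xE2.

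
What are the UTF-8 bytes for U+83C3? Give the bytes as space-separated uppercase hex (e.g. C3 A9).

U+83C3 = 0x83C3 = 33731 decimal. In range U+0800–U+FFFF → 3-byte form: 1110xxxx 10xxxxxx 10xxxxxx.
Binary (16 bits): 1000001111000011.
Split 4+6+6: 1000 | 001111 | 000011.
Byte 1: 11101000 = 0xE8.
Byte 2: 10001111 = 0x8F.
Byte 3: 10000011 = 0x83.

E8 8F 83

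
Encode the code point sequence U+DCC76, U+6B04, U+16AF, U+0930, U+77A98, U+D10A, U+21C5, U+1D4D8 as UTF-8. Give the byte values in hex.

U+DCC76: 4-byte form → F3 9C B1 B6.
U+6B04: 3-byte form → E6 AC 84.
U+16AF: 3-byte form → E1 9A AF.
U+0930: 3-byte form → E0 A4 B0.
U+77A98: 4-byte form → F1 B7 AA 98.
U+D10A: 3-byte form → ED 84 8A.
U+21C5: 3-byte form → E2 87 85.
U+1D4D8: 4-byte form → F0 9D 93 98.
Concatenated (27 bytes): F3 9C B1 B6 E6 AC 84 E1 9A AF E0 A4 B0 F1 B7 AA 98 ED 84 8A E2 87 85 F0 9D 93 98.

F3 9C B1 B6 E6 AC 84 E1 9A AF E0 A4 B0 F1 B7 AA 98 ED 84 8A E2 87 85 F0 9D 93 98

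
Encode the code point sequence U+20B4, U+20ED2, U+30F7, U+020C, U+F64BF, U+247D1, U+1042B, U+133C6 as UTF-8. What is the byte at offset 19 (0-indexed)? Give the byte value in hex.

0x91

U+20B4 → 3-byte form E2 82 B4 at offsets 0–2.
U+20ED2 → 4-byte form F0 A0 BB 92 at offsets 3–6.
U+30F7 → 3-byte form E3 83 B7 at offsets 7–9.
U+020C → 2-byte form C8 8C at offsets 10–11.
U+F64BF → 4-byte form F3 B6 92 BF at offsets 12–15.
U+247D1 → 4-byte form F0 A4 9F 91 at offsets 16–19.
Offset 19 falls in char 6's range; it's byte 4 of F0 A4 9F 91 = 0x91.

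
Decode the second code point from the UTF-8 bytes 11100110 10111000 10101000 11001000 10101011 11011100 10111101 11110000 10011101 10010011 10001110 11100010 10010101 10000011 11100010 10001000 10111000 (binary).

Offset 0: leading byte 0xE6 = 11100110 → 3-byte char #1 = E6 B8 A8.
Offset 3: leading byte 0xC8 = 11001000 → 2-byte char #2 = C8 AB.
Leading byte 0xC8 = 11001000 matches 110xxxxx → 2-byte sequence.
Byte 1: 0xC8 = 11001000, payload 01000 (5 bits).
Byte 2: 0xAB = 10101011 (10xxxxxx ✓), payload 101011.
Concatenate: 01000101011 = 0x22B (11 bits → U+022B).

U+022B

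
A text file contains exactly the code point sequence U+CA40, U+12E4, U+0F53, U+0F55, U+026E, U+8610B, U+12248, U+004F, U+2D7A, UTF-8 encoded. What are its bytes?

U+CA40: 3-byte form → EC A9 80.
U+12E4: 3-byte form → E1 8B A4.
U+0F53: 3-byte form → E0 BD 93.
U+0F55: 3-byte form → E0 BD 95.
U+026E: 2-byte form → C9 AE.
U+8610B: 4-byte form → F2 86 84 8B.
U+12248: 4-byte form → F0 92 89 88.
U+004F: 1-byte form → 4F.
U+2D7A: 3-byte form → E2 B5 BA.
Concatenated (26 bytes): EC A9 80 E1 8B A4 E0 BD 93 E0 BD 95 C9 AE F2 86 84 8B F0 92 89 88 4F E2 B5 BA.

EC A9 80 E1 8B A4 E0 BD 93 E0 BD 95 C9 AE F2 86 84 8B F0 92 89 88 4F E2 B5 BA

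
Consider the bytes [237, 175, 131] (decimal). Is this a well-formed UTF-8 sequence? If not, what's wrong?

invalid (encodes a surrogate (U+D800–U+DFFF))

Structurally a 3-byte sequence; payload = 0xDBC3.
But 0xDBC3 is in U+D800–U+DFFF, the surrogate range. Surrogates are not Unicode scalar values and are forbidden in UTF-8.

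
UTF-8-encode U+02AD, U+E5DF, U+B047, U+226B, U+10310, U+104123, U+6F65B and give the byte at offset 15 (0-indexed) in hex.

0xF4

U+02AD → 2-byte form CA AD at offsets 0–1.
U+E5DF → 3-byte form EE 97 9F at offsets 2–4.
U+B047 → 3-byte form EB 81 87 at offsets 5–7.
U+226B → 3-byte form E2 89 AB at offsets 8–10.
U+10310 → 4-byte form F0 90 8C 90 at offsets 11–14.
U+104123 → 4-byte form F4 84 84 A3 at offsets 15–18.
Offset 15 falls in char 6's range; it's byte 1 of F4 84 84 A3 = 0xF4.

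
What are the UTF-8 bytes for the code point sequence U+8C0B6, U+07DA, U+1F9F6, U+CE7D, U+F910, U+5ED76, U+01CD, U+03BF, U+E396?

F2 8C 82 B6 DF 9A F0 9F A7 B6 EC B9 BD EF A4 90 F1 9E B5 B6 C7 8D CE BF EE 8E 96

U+8C0B6: 4-byte form → F2 8C 82 B6.
U+07DA: 2-byte form → DF 9A.
U+1F9F6: 4-byte form → F0 9F A7 B6.
U+CE7D: 3-byte form → EC B9 BD.
U+F910: 3-byte form → EF A4 90.
U+5ED76: 4-byte form → F1 9E B5 B6.
U+01CD: 2-byte form → C7 8D.
U+03BF: 2-byte form → CE BF.
U+E396: 3-byte form → EE 8E 96.
Concatenated (27 bytes): F2 8C 82 B6 DF 9A F0 9F A7 B6 EC B9 BD EF A4 90 F1 9E B5 B6 C7 8D CE BF EE 8E 96.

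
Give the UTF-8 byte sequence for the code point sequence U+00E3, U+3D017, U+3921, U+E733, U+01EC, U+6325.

C3 A3 F0 BD 80 97 E3 A4 A1 EE 9C B3 C7 AC E6 8C A5

U+00E3: 2-byte form → C3 A3.
U+3D017: 4-byte form → F0 BD 80 97.
U+3921: 3-byte form → E3 A4 A1.
U+E733: 3-byte form → EE 9C B3.
U+01EC: 2-byte form → C7 AC.
U+6325: 3-byte form → E6 8C A5.
Concatenated (17 bytes): C3 A3 F0 BD 80 97 E3 A4 A1 EE 9C B3 C7 AC E6 8C A5.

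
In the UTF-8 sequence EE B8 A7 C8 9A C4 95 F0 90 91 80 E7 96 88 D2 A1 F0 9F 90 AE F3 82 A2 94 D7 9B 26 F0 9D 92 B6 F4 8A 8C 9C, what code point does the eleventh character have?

Offset 0: leading byte 0xEE = 11101110 → 3-byte char #1 = EE B8 A7.
Offset 3: leading byte 0xC8 = 11001000 → 2-byte char #2 = C8 9A.
Offset 5: leading byte 0xC4 = 11000100 → 2-byte char #3 = C4 95.
Offset 7: leading byte 0xF0 = 11110000 → 4-byte char #4 = F0 90 91 80.
Offset 11: leading byte 0xE7 = 11100111 → 3-byte char #5 = E7 96 88.
Offset 14: leading byte 0xD2 = 11010010 → 2-byte char #6 = D2 A1.
Offset 16: leading byte 0xF0 = 11110000 → 4-byte char #7 = F0 9F 90 AE.
Offset 20: leading byte 0xF3 = 11110011 → 4-byte char #8 = F3 82 A2 94.
Offset 24: leading byte 0xD7 = 11010111 → 2-byte char #9 = D7 9B.
Offset 26: leading byte 0x26 = 00100110 → 1-byte char #10 = 26.
Offset 27: leading byte 0xF0 = 11110000 → 4-byte char #11 = F0 9D 92 B6.
Leading byte 0xF0 = 11110000 matches 11110xxx → 4-byte sequence.
Byte 1: 0xF0 = 11110000, payload 000 (3 bits).
Byte 2: 0x9D = 10011101 (10xxxxxx ✓), payload 011101.
Byte 3: 0x92 = 10010010 (10xxxxxx ✓), payload 010010.
Byte 4: 0xB6 = 10110110 (10xxxxxx ✓), payload 110110.
Concatenate: 000011101010010110110 = 0x1D4B6 (21 bits → U+1D4B6).

U+1D4B6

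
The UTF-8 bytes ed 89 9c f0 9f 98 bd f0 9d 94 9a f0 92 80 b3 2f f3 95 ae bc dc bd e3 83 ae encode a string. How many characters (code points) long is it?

Byte at offset 0: 0xED = 11101101 → 3-byte char (#1). Advance 3.
Byte at offset 3: 0xF0 = 11110000 → 4-byte char (#2). Advance 4.
Byte at offset 7: 0xF0 = 11110000 → 4-byte char (#3). Advance 4.
Byte at offset 11: 0xF0 = 11110000 → 4-byte char (#4). Advance 4.
Byte at offset 15: 0x2F = 00101111 → 1-byte char (#5). Advance 1.
Byte at offset 16: 0xF3 = 11110011 → 4-byte char (#6). Advance 4.
Byte at offset 20: 0xDC = 11011100 → 2-byte char (#7). Advance 2.
Byte at offset 22: 0xE3 = 11100011 → 3-byte char (#8). Advance 3.
Reached end at offset 25 after 8 code points.

8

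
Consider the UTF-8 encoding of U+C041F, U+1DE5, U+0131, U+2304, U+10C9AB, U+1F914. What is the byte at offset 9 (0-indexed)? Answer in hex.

U+C041F → 4-byte form F3 80 90 9F at offsets 0–3.
U+1DE5 → 3-byte form E1 B7 A5 at offsets 4–6.
U+0131 → 2-byte form C4 B1 at offsets 7–8.
U+2304 → 3-byte form E2 8C 84 at offsets 9–11.
Offset 9 falls in char 4's range; it's byte 1 of E2 8C 84 = 0xE2.

0xE2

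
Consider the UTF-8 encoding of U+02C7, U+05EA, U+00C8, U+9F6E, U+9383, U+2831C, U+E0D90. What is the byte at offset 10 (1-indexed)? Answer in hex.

1-indexed offset 10 is 0-indexed offset 9.
U+02C7 → 2-byte form CB 87 at offsets 0–1.
U+05EA → 2-byte form D7 AA at offsets 2–3.
U+00C8 → 2-byte form C3 88 at offsets 4–5.
U+9F6E → 3-byte form E9 BD AE at offsets 6–8.
U+9383 → 3-byte form E9 8E 83 at offsets 9–11.
Offset 9 falls in char 5's range; it's byte 1 of E9 8E 83 = 0xE9.

0xE9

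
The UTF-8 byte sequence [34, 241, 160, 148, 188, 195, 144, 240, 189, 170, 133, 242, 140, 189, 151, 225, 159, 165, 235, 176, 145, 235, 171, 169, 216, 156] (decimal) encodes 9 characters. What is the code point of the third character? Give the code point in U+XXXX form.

Offset 0: leading byte 0x22 = 00100010 → 1-byte char #1 = 22.
Offset 1: leading byte 0xF1 = 11110001 → 4-byte char #2 = F1 A0 94 BC.
Offset 5: leading byte 0xC3 = 11000011 → 2-byte char #3 = C3 90.
Leading byte 0xC3 = 11000011 matches 110xxxxx → 2-byte sequence.
Byte 1: 0xC3 = 11000011, payload 00011 (5 bits).
Byte 2: 0x90 = 10010000 (10xxxxxx ✓), payload 010000.
Concatenate: 00011010000 = 0xD0 (11 bits → U+00D0).

U+00D0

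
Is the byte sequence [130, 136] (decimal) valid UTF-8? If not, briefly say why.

invalid (continuation byte with no leading byte)

Byte 0x82 = 10000010 has the form 10xxxxxx — a continuation byte — but there is no preceding leading byte.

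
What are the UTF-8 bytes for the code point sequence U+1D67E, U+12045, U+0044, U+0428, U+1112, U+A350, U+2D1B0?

U+1D67E: 4-byte form → F0 9D 99 BE.
U+12045: 4-byte form → F0 92 81 85.
U+0044: 1-byte form → 44.
U+0428: 2-byte form → D0 A8.
U+1112: 3-byte form → E1 84 92.
U+A350: 3-byte form → EA 8D 90.
U+2D1B0: 4-byte form → F0 AD 86 B0.
Concatenated (21 bytes): F0 9D 99 BE F0 92 81 85 44 D0 A8 E1 84 92 EA 8D 90 F0 AD 86 B0.

F0 9D 99 BE F0 92 81 85 44 D0 A8 E1 84 92 EA 8D 90 F0 AD 86 B0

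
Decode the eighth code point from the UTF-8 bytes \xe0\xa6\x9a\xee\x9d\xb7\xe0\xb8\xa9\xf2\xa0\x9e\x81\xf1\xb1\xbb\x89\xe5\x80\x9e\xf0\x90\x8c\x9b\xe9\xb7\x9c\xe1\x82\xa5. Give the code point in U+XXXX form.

U+9DDC

Offset 0: leading byte 0xE0 = 11100000 → 3-byte char #1 = E0 A6 9A.
Offset 3: leading byte 0xEE = 11101110 → 3-byte char #2 = EE 9D B7.
Offset 6: leading byte 0xE0 = 11100000 → 3-byte char #3 = E0 B8 A9.
Offset 9: leading byte 0xF2 = 11110010 → 4-byte char #4 = F2 A0 9E 81.
Offset 13: leading byte 0xF1 = 11110001 → 4-byte char #5 = F1 B1 BB 89.
Offset 17: leading byte 0xE5 = 11100101 → 3-byte char #6 = E5 80 9E.
Offset 20: leading byte 0xF0 = 11110000 → 4-byte char #7 = F0 90 8C 9B.
Offset 24: leading byte 0xE9 = 11101001 → 3-byte char #8 = E9 B7 9C.
Leading byte 0xE9 = 11101001 matches 1110xxxx → 3-byte sequence.
Byte 1: 0xE9 = 11101001, payload 1001 (4 bits).
Byte 2: 0xB7 = 10110111 (10xxxxxx ✓), payload 110111.
Byte 3: 0x9C = 10011100 (10xxxxxx ✓), payload 011100.
Concatenate: 1001110111011100 = 0x9DDC (16 bits → U+9DDC).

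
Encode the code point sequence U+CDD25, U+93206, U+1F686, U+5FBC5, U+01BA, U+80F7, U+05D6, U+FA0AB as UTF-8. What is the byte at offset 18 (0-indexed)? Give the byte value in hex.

U+CDD25 → 4-byte form F3 8D B4 A5 at offsets 0–3.
U+93206 → 4-byte form F2 93 88 86 at offsets 4–7.
U+1F686 → 4-byte form F0 9F 9A 86 at offsets 8–11.
U+5FBC5 → 4-byte form F1 9F AF 85 at offsets 12–15.
U+01BA → 2-byte form C6 BA at offsets 16–17.
U+80F7 → 3-byte form E8 83 B7 at offsets 18–20.
Offset 18 falls in char 6's range; it's byte 1 of E8 83 B7 = 0xE8.

0xE8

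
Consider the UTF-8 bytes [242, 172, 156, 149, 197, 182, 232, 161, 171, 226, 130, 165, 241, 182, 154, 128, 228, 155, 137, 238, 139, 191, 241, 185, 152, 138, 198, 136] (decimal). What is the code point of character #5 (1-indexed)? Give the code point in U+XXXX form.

U+76680

Offset 0: leading byte 0xF2 = 11110010 → 4-byte char #1 = F2 AC 9C 95.
Offset 4: leading byte 0xC5 = 11000101 → 2-byte char #2 = C5 B6.
Offset 6: leading byte 0xE8 = 11101000 → 3-byte char #3 = E8 A1 AB.
Offset 9: leading byte 0xE2 = 11100010 → 3-byte char #4 = E2 82 A5.
Offset 12: leading byte 0xF1 = 11110001 → 4-byte char #5 = F1 B6 9A 80.
Leading byte 0xF1 = 11110001 matches 11110xxx → 4-byte sequence.
Byte 1: 0xF1 = 11110001, payload 001 (3 bits).
Byte 2: 0xB6 = 10110110 (10xxxxxx ✓), payload 110110.
Byte 3: 0x9A = 10011010 (10xxxxxx ✓), payload 011010.
Byte 4: 0x80 = 10000000 (10xxxxxx ✓), payload 000000.
Concatenate: 001110110011010000000 = 0x76680 (21 bits → U+76680).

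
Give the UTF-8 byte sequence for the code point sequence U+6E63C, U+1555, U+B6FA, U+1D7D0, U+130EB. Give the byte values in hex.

F1 AE 98 BC E1 95 95 EB 9B BA F0 9D 9F 90 F0 93 83 AB

U+6E63C: 4-byte form → F1 AE 98 BC.
U+1555: 3-byte form → E1 95 95.
U+B6FA: 3-byte form → EB 9B BA.
U+1D7D0: 4-byte form → F0 9D 9F 90.
U+130EB: 4-byte form → F0 93 83 AB.
Concatenated (18 bytes): F1 AE 98 BC E1 95 95 EB 9B BA F0 9D 9F 90 F0 93 83 AB.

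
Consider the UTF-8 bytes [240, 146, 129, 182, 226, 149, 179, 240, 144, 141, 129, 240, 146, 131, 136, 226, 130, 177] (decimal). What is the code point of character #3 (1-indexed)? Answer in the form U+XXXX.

U+10341

Offset 0: leading byte 0xF0 = 11110000 → 4-byte char #1 = F0 92 81 B6.
Offset 4: leading byte 0xE2 = 11100010 → 3-byte char #2 = E2 95 B3.
Offset 7: leading byte 0xF0 = 11110000 → 4-byte char #3 = F0 90 8D 81.
Leading byte 0xF0 = 11110000 matches 11110xxx → 4-byte sequence.
Byte 1: 0xF0 = 11110000, payload 000 (3 bits).
Byte 2: 0x90 = 10010000 (10xxxxxx ✓), payload 010000.
Byte 3: 0x8D = 10001101 (10xxxxxx ✓), payload 001101.
Byte 4: 0x81 = 10000001 (10xxxxxx ✓), payload 000001.
Concatenate: 000010000001101000001 = 0x10341 (21 bits → U+10341).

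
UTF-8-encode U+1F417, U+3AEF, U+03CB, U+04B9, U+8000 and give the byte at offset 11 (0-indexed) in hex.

0xE8

U+1F417 → 4-byte form F0 9F 90 97 at offsets 0–3.
U+3AEF → 3-byte form E3 AB AF at offsets 4–6.
U+03CB → 2-byte form CF 8B at offsets 7–8.
U+04B9 → 2-byte form D2 B9 at offsets 9–10.
U+8000 → 3-byte form E8 80 80 at offsets 11–13.
Offset 11 falls in char 5's range; it's byte 1 of E8 80 80 = 0xE8.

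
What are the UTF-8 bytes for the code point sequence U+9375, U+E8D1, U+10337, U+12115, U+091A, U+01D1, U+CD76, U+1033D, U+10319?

U+9375: 3-byte form → E9 8D B5.
U+E8D1: 3-byte form → EE A3 91.
U+10337: 4-byte form → F0 90 8C B7.
U+12115: 4-byte form → F0 92 84 95.
U+091A: 3-byte form → E0 A4 9A.
U+01D1: 2-byte form → C7 91.
U+CD76: 3-byte form → EC B5 B6.
U+1033D: 4-byte form → F0 90 8C BD.
U+10319: 4-byte form → F0 90 8C 99.
Concatenated (30 bytes): E9 8D B5 EE A3 91 F0 90 8C B7 F0 92 84 95 E0 A4 9A C7 91 EC B5 B6 F0 90 8C BD F0 90 8C 99.

E9 8D B5 EE A3 91 F0 90 8C B7 F0 92 84 95 E0 A4 9A C7 91 EC B5 B6 F0 90 8C BD F0 90 8C 99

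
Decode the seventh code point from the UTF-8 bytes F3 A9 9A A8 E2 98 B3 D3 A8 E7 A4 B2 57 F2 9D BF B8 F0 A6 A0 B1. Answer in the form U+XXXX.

U+26831

Offset 0: leading byte 0xF3 = 11110011 → 4-byte char #1 = F3 A9 9A A8.
Offset 4: leading byte 0xE2 = 11100010 → 3-byte char #2 = E2 98 B3.
Offset 7: leading byte 0xD3 = 11010011 → 2-byte char #3 = D3 A8.
Offset 9: leading byte 0xE7 = 11100111 → 3-byte char #4 = E7 A4 B2.
Offset 12: leading byte 0x57 = 01010111 → 1-byte char #5 = 57.
Offset 13: leading byte 0xF2 = 11110010 → 4-byte char #6 = F2 9D BF B8.
Offset 17: leading byte 0xF0 = 11110000 → 4-byte char #7 = F0 A6 A0 B1.
Leading byte 0xF0 = 11110000 matches 11110xxx → 4-byte sequence.
Byte 1: 0xF0 = 11110000, payload 000 (3 bits).
Byte 2: 0xA6 = 10100110 (10xxxxxx ✓), payload 100110.
Byte 3: 0xA0 = 10100000 (10xxxxxx ✓), payload 100000.
Byte 4: 0xB1 = 10110001 (10xxxxxx ✓), payload 110001.
Concatenate: 000100110100000110001 = 0x26831 (21 bits → U+26831).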